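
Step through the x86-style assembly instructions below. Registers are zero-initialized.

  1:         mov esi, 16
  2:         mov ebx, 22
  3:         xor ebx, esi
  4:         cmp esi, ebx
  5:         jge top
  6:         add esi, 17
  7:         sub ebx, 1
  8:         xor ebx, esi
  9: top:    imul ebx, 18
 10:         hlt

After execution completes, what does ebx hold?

after mov esi, 16: esi=16
after mov ebx, 22: ebx=22
after xor ebx, esi: ebx=22^16=6
cmp esi, ebx  (cmp 16,6)
jge top: taken
after imul ebx, 18: ebx=6*18=108
halt.

108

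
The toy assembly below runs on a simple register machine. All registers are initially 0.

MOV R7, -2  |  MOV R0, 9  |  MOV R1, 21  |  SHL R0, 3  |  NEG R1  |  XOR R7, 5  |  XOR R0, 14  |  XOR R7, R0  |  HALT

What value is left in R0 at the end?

after MOV R7, -2: R7=-2
after MOV R0, 9: R0=9
after MOV R1, 21: R1=21
after SHL R0, 3: R0=9<<3=72
after NEG R1: R1=-(21)=-21
after XOR R7, 5: R7=(-2)^5=-5
after XOR R0, 14: R0=72^14=70
after XOR R7, R0: R7=(-5)^70=-67
halt.

70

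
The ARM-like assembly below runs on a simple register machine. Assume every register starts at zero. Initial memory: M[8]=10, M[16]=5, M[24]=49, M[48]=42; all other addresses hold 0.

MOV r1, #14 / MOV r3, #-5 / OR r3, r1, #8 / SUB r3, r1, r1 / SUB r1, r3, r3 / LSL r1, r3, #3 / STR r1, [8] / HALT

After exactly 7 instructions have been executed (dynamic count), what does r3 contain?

MOV r1, #14 → r1=14
MOV r3, #-5 → r3=-5
OR r3, r1, #8 → r3=14|8=14
SUB r3, r1, r1 → r3=14-14=0
SUB r1, r3, r3 → r1=0-0=0
LSL r1, r3, #3 → r1=0<<3=0
STR r1, [8] → M[8]=0
After step 7: r3 = 0.

0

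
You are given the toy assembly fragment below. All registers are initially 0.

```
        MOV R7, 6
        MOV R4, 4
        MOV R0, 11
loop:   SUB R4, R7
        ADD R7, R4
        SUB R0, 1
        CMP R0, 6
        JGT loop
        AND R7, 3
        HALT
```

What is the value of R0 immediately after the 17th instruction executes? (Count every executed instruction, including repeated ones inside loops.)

after MOV R7, 6: R7=6
after MOV R4, 4: R4=4
after MOV R0, 11: R0=11
after SUB R4, R7: R4=4-6=-2
after ADD R7, R4: R7=6+(-2)=4
after SUB R0, 1: R0=11-1=10
CMP R0, 6  (cmp 10,6)
JGT loop: taken
after SUB R4, R7: R4=(-2)-4=-6
after ADD R7, R4: R7=4+(-6)=-2
after SUB R0, 1: R0=10-1=9
CMP R0, 6  (cmp 9,6)
JGT loop: taken
after SUB R4, R7: R4=(-6)-(-2)=-4
after ADD R7, R4: R7=(-2)+(-4)=-6
after SUB R0, 1: R0=9-1=8
CMP R0, 6  (cmp 8,6)
After step 17: R0 = 8.

8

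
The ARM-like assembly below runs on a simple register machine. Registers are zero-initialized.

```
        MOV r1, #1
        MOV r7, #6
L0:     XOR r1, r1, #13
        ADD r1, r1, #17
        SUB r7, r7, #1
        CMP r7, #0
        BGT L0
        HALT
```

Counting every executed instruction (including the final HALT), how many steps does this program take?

33

after MOV r1, #1: r1=1
after MOV r7, #6: r7=6
after XOR r1, r1, #13: r1=1^13=12
after ADD r1, r1, #17: r1=12+17=29
after SUB r7, r7, #1: r7=6-1=5
CMP r7, #0  (cmp 5,0)
BGT L0: taken
after XOR r1, r1, #13: r1=29^13=16
after ADD r1, r1, #17: r1=16+17=33
after SUB r7, r7, #1: r7=5-1=4
CMP r7, #0  (cmp 4,0)
BGT L0: taken
after XOR r1, r1, #13: r1=33^13=44
after ADD r1, r1, #17: r1=44+17=61
after SUB r7, r7, #1: r7=4-1=3
CMP r7, #0  (cmp 3,0)
BGT L0: taken
after XOR r1, r1, #13: r1=61^13=48
after ADD r1, r1, #17: r1=48+17=65
after SUB r7, r7, #1: r7=3-1=2
CMP r7, #0  (cmp 2,0)
BGT L0: taken
after XOR r1, r1, #13: r1=65^13=76
after ADD r1, r1, #17: r1=76+17=93
after SUB r7, r7, #1: r7=2-1=1
CMP r7, #0  (cmp 1,0)
BGT L0: taken
after XOR r1, r1, #13: r1=93^13=80
after ADD r1, r1, #17: r1=80+17=97
after SUB r7, r7, #1: r7=1-1=0
CMP r7, #0  (cmp 0,0)
BGT L0: not taken
halt.
Total executed instructions: 33.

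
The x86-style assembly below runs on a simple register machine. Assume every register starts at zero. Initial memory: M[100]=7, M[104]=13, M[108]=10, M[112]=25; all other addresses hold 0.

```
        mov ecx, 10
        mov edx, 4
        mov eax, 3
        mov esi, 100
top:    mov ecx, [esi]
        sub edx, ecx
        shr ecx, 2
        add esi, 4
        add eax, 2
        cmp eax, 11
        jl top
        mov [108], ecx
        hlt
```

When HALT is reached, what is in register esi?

116

mov ecx, 10 → ecx=10
mov edx, 4 → edx=4
mov eax, 3 → eax=3
mov esi, 100 → esi=100
mov ecx, [esi] → ecx=M[100]=7
sub edx, ecx → edx=4-7=-3
shr ecx, 2 → ecx=7>>2=1
add esi, 4 → esi=100+4=104
add eax, 2 → eax=3+2=5
cmp eax, 11  (cmp 5,11)
jl top: taken
mov ecx, [esi] → ecx=M[104]=13
sub edx, ecx → edx=(-3)-13=-16
shr ecx, 2 → ecx=13>>2=3
add esi, 4 → esi=104+4=108
add eax, 2 → eax=5+2=7
cmp eax, 11  (cmp 7,11)
jl top: taken
mov ecx, [esi] → ecx=M[108]=10
sub edx, ecx → edx=(-16)-10=-26
shr ecx, 2 → ecx=10>>2=2
add esi, 4 → esi=108+4=112
add eax, 2 → eax=7+2=9
cmp eax, 11  (cmp 9,11)
jl top: taken
mov ecx, [esi] → ecx=M[112]=25
sub edx, ecx → edx=(-26)-25=-51
shr ecx, 2 → ecx=25>>2=6
add esi, 4 → esi=112+4=116
add eax, 2 → eax=9+2=11
cmp eax, 11  (cmp 11,11)
jl top: not taken
mov [108], ecx → M[108]=6
halt.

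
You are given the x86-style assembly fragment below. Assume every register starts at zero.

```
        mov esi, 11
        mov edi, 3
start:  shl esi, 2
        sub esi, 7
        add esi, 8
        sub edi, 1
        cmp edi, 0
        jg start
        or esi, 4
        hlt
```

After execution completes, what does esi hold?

725

after mov esi, 11: esi=11
after mov edi, 3: edi=3
after shl esi, 2: esi=11<<2=44
after sub esi, 7: esi=44-7=37
after add esi, 8: esi=37+8=45
after sub edi, 1: edi=3-1=2
cmp edi, 0  (cmp 2,0)
jg start: taken
after shl esi, 2: esi=45<<2=180
after sub esi, 7: esi=180-7=173
after add esi, 8: esi=173+8=181
after sub edi, 1: edi=2-1=1
cmp edi, 0  (cmp 1,0)
jg start: taken
after shl esi, 2: esi=181<<2=724
after sub esi, 7: esi=724-7=717
after add esi, 8: esi=717+8=725
after sub edi, 1: edi=1-1=0
cmp edi, 0  (cmp 0,0)
jg start: not taken
after or esi, 4: esi=725|4=725
halt.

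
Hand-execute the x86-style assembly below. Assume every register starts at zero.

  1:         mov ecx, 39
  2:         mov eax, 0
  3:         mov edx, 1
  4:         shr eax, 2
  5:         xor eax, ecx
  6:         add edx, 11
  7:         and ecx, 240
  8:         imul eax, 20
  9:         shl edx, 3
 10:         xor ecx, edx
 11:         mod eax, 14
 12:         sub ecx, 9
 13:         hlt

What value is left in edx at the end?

mov ecx, 39 → ecx=39
mov eax, 0 → eax=0
mov edx, 1 → edx=1
shr eax, 2 → eax=0>>2=0
xor eax, ecx → eax=0^39=39
add edx, 11 → edx=1+11=12
and ecx, 240 → ecx=39&240=32
imul eax, 20 → eax=39*20=780
shl edx, 3 → edx=12<<3=96
xor ecx, edx → ecx=32^96=64
mod eax, 14 → eax=780%14=10
sub ecx, 9 → ecx=64-9=55
halt.

96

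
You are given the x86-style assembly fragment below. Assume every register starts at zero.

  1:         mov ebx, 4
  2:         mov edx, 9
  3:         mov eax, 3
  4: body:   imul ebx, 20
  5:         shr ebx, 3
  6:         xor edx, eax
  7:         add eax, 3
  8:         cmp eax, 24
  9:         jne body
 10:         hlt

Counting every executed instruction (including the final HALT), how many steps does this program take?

mov ebx, 4 → ebx=4
mov edx, 9 → edx=9
mov eax, 3 → eax=3
imul ebx, 20 → ebx=4*20=80
shr ebx, 3 → ebx=80>>3=10
xor edx, eax → edx=9^3=10
add eax, 3 → eax=3+3=6
cmp eax, 24  (cmp 6,24)
jne body: taken
imul ebx, 20 → ebx=10*20=200
shr ebx, 3 → ebx=200>>3=25
xor edx, eax → edx=10^6=12
add eax, 3 → eax=6+3=9
cmp eax, 24  (cmp 9,24)
jne body: taken
imul ebx, 20 → ebx=25*20=500
shr ebx, 3 → ebx=500>>3=62
xor edx, eax → edx=12^9=5
add eax, 3 → eax=9+3=12
cmp eax, 24  (cmp 12,24)
jne body: taken
imul ebx, 20 → ebx=62*20=1240
shr ebx, 3 → ebx=1240>>3=155
xor edx, eax → edx=5^12=9
add eax, 3 → eax=12+3=15
cmp eax, 24  (cmp 15,24)
jne body: taken
imul ebx, 20 → ebx=155*20=3100
shr ebx, 3 → ebx=3100>>3=387
xor edx, eax → edx=9^15=6
add eax, 3 → eax=15+3=18
cmp eax, 24  (cmp 18,24)
jne body: taken
imul ebx, 20 → ebx=387*20=7740
shr ebx, 3 → ebx=7740>>3=967
xor edx, eax → edx=6^18=20
add eax, 3 → eax=18+3=21
cmp eax, 24  (cmp 21,24)
jne body: taken
imul ebx, 20 → ebx=967*20=19340
shr ebx, 3 → ebx=19340>>3=2417
xor edx, eax → edx=20^21=1
add eax, 3 → eax=21+3=24
cmp eax, 24  (cmp 24,24)
jne body: not taken
halt.
Total executed instructions: 46.

46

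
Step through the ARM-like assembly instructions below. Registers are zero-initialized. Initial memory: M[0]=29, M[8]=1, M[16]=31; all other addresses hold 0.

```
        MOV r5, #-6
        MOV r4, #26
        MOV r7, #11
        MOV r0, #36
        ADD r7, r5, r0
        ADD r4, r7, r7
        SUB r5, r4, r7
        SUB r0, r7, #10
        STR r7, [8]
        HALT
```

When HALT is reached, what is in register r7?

30

after MOV r5, #-6: r5=-6
after MOV r4, #26: r4=26
after MOV r7, #11: r7=11
after MOV r0, #36: r0=36
after ADD r7, r5, r0: r7=(-6)+36=30
after ADD r4, r7, r7: r4=30+30=60
after SUB r5, r4, r7: r5=60-30=30
after SUB r0, r7, #10: r0=30-10=20
STR r7, [8] → M[8]=30
halt.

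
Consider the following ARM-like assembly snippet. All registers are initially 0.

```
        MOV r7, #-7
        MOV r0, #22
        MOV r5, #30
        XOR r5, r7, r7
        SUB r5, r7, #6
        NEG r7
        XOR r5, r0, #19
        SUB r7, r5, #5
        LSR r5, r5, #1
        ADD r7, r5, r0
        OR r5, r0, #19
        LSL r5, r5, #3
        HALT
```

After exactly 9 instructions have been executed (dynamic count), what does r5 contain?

MOV r7, #-7 → r7=-7
MOV r0, #22 → r0=22
MOV r5, #30 → r5=30
XOR r5, r7, r7 → r5=(-7)^(-7)=0
SUB r5, r7, #6 → r5=(-7)-6=-13
NEG r7 → r7=-(-7)=7
XOR r5, r0, #19 → r5=22^19=5
SUB r7, r5, #5 → r7=5-5=0
LSR r5, r5, #1 → r5=5>>1=2
After step 9: r5 = 2.

2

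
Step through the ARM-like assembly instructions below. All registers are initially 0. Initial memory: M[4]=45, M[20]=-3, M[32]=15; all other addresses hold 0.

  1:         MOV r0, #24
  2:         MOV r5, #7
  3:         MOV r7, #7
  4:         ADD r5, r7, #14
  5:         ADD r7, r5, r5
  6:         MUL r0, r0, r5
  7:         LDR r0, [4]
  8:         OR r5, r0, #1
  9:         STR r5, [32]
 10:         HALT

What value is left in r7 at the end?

after MOV r0, #24: r0=24
after MOV r5, #7: r5=7
after MOV r7, #7: r7=7
after ADD r5, r7, #14: r5=7+14=21
after ADD r7, r5, r5: r7=21+21=42
after MUL r0, r0, r5: r0=24*21=504
after LDR r0, [4]: r0=M[4]=45
after OR r5, r0, #1: r5=45|1=45
STR r5, [32] → M[32]=45
halt.

42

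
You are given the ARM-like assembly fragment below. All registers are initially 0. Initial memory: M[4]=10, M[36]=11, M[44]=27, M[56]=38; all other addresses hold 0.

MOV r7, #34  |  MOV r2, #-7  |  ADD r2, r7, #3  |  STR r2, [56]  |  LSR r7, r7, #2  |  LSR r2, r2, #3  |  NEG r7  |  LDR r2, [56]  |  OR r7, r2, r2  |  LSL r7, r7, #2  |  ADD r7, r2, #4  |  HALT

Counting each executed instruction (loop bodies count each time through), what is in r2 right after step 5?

37

after MOV r7, #34: r7=34
after MOV r2, #-7: r2=-7
after ADD r2, r7, #3: r2=34+3=37
STR r2, [56] → M[56]=37
after LSR r7, r7, #2: r7=34>>2=8
After step 5: r2 = 37.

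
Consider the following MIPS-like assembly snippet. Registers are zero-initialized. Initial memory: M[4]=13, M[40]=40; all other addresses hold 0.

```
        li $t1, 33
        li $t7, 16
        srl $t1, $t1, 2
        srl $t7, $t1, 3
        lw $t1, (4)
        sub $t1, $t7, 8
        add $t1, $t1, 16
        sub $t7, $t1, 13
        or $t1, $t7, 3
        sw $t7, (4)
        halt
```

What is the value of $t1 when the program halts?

-1

after li $t1, 33: $t1=33
after li $t7, 16: $t7=16
after srl $t1, $t1, 2: $t1=33>>2=8
after srl $t7, $t1, 3: $t7=8>>3=1
after lw $t1, (4): $t1=M[4]=13
after sub $t1, $t7, 8: $t1=1-8=-7
after add $t1, $t1, 16: $t1=(-7)+16=9
after sub $t7, $t1, 13: $t7=9-13=-4
after or $t1, $t7, 3: $t1=(-4)|3=-1
sw $t7, (4) → M[4]=-4
halt.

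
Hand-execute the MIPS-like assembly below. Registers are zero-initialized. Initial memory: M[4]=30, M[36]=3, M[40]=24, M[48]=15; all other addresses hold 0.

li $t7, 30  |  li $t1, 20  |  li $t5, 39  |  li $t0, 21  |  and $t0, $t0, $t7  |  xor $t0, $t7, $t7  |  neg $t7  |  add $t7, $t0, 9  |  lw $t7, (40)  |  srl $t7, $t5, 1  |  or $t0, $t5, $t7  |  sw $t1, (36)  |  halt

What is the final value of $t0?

li $t7, 30 → $t7=30
li $t1, 20 → $t1=20
li $t5, 39 → $t5=39
li $t0, 21 → $t0=21
and $t0, $t0, $t7 → $t0=21&30=20
xor $t0, $t7, $t7 → $t0=30^30=0
neg $t7 → $t7=-(30)=-30
add $t7, $t0, 9 → $t7=0+9=9
lw $t7, (40) → $t7=M[40]=24
srl $t7, $t5, 1 → $t7=39>>1=19
or $t0, $t5, $t7 → $t0=39|19=55
sw $t1, (36) → M[36]=20
halt.

55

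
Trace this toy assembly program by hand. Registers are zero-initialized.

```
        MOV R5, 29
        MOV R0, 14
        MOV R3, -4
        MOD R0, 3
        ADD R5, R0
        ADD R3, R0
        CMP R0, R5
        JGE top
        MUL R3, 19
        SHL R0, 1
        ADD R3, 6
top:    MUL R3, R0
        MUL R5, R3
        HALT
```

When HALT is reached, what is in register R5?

-3968

after MOV R5, 29: R5=29
after MOV R0, 14: R0=14
after MOV R3, -4: R3=-4
after MOD R0, 3: R0=14%3=2
after ADD R5, R0: R5=29+2=31
after ADD R3, R0: R3=(-4)+2=-2
CMP R0, R5  (cmp 2,31)
JGE top: not taken
after MUL R3, 19: R3=(-2)*19=-38
after SHL R0, 1: R0=2<<1=4
after ADD R3, 6: R3=(-38)+6=-32
after MUL R3, R0: R3=(-32)*4=-128
after MUL R5, R3: R5=31*(-128)=-3968
halt.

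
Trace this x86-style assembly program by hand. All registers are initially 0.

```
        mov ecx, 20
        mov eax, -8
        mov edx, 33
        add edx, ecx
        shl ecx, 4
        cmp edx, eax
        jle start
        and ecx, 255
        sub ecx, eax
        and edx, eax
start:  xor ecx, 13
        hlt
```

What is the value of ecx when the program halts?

69

ecx=20
eax=-8
edx=33
edx=33+20=53
ecx=20<<4=320
cmp edx, eax  (cmp 53,-8)
jle start: not taken
ecx=320&255=64
ecx=64-(-8)=72
edx=53&(-8)=48
ecx=72^13=69
halt.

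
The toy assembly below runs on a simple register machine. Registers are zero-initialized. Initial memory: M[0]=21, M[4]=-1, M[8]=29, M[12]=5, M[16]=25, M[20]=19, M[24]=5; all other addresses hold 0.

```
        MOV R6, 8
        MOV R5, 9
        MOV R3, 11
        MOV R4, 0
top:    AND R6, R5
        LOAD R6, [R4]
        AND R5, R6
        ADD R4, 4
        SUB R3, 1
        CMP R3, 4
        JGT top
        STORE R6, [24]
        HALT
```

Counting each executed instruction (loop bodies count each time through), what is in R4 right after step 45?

24

after MOV R6, 8: R6=8
after MOV R5, 9: R5=9
after MOV R3, 11: R3=11
after MOV R4, 0: R4=0
after AND R6, R5: R6=8&9=8
after LOAD R6, [R4]: R6=M[0]=21
after AND R5, R6: R5=9&21=1
after ADD R4, 4: R4=0+4=4
after SUB R3, 1: R3=11-1=10
CMP R3, 4  (cmp 10,4)
JGT top: taken
after AND R6, R5: R6=21&1=1
after LOAD R6, [R4]: R6=M[4]=-1
after AND R5, R6: R5=1&(-1)=1
after ADD R4, 4: R4=4+4=8
after SUB R3, 1: R3=10-1=9
CMP R3, 4  (cmp 9,4)
JGT top: taken
after AND R6, R5: R6=(-1)&1=1
after LOAD R6, [R4]: R6=M[8]=29
after AND R5, R6: R5=1&29=1
after ADD R4, 4: R4=8+4=12
after SUB R3, 1: R3=9-1=8
CMP R3, 4  (cmp 8,4)
JGT top: taken
after AND R6, R5: R6=29&1=1
after LOAD R6, [R4]: R6=M[12]=5
after AND R5, R6: R5=1&5=1
after ADD R4, 4: R4=12+4=16
after SUB R3, 1: R3=8-1=7
CMP R3, 4  (cmp 7,4)
JGT top: taken
after AND R6, R5: R6=5&1=1
after LOAD R6, [R4]: R6=M[16]=25
after AND R5, R6: R5=1&25=1
after ADD R4, 4: R4=16+4=20
after SUB R3, 1: R3=7-1=6
CMP R3, 4  (cmp 6,4)
JGT top: taken
after AND R6, R5: R6=25&1=1
after LOAD R6, [R4]: R6=M[20]=19
after AND R5, R6: R5=1&19=1
after ADD R4, 4: R4=20+4=24
after SUB R3, 1: R3=6-1=5
CMP R3, 4  (cmp 5,4)
After step 45: R4 = 24.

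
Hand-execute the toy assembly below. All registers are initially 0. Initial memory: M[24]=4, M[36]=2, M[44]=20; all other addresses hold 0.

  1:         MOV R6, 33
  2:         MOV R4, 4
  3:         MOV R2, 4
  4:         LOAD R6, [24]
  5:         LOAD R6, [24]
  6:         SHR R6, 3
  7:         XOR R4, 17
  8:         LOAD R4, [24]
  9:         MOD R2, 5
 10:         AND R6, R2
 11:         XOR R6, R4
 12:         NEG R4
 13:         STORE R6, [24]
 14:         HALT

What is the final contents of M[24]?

MOV R6, 33 → R6=33
MOV R4, 4 → R4=4
MOV R2, 4 → R2=4
LOAD R6, [24] → R6=M[24]=4
LOAD R6, [24] → R6=M[24]=4
SHR R6, 3 → R6=4>>3=0
XOR R4, 17 → R4=4^17=21
LOAD R4, [24] → R4=M[24]=4
MOD R2, 5 → R2=4%5=4
AND R6, R2 → R6=0&4=0
XOR R6, R4 → R6=0^4=4
NEG R4 → R4=-(4)=-4
STORE R6, [24] → M[24]=4
halt.

4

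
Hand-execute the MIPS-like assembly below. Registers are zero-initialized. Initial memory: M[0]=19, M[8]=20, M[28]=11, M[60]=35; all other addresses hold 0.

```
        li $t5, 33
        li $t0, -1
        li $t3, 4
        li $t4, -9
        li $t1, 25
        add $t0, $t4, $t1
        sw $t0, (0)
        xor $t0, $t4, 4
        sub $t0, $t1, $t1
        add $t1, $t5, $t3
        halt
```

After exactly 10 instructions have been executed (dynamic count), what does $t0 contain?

after li $t5, 33: $t5=33
after li $t0, -1: $t0=-1
after li $t3, 4: $t3=4
after li $t4, -9: $t4=-9
after li $t1, 25: $t1=25
after add $t0, $t4, $t1: $t0=(-9)+25=16
sw $t0, (0) → M[0]=16
after xor $t0, $t4, 4: $t0=(-9)^4=-13
after sub $t0, $t1, $t1: $t0=25-25=0
after add $t1, $t5, $t3: $t1=33+4=37
After step 10: $t0 = 0.

0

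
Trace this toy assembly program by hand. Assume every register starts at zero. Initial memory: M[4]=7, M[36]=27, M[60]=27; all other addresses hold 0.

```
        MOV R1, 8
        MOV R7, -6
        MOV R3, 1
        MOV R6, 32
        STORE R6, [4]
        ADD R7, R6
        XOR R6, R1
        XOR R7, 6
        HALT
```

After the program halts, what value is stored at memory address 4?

R1=8
R7=-6
R3=1
R6=32
STORE R6, [4] → M[4]=32
R7=(-6)+32=26
R6=32^8=40
R7=26^6=28
halt.

32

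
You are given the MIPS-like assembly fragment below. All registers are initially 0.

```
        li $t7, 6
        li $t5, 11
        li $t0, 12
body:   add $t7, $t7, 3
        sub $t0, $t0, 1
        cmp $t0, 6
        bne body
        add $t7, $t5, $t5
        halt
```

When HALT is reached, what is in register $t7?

22

li $t7, 6 → $t7=6
li $t5, 11 → $t5=11
li $t0, 12 → $t0=12
add $t7, $t7, 3 → $t7=6+3=9
sub $t0, $t0, 1 → $t0=12-1=11
cmp $t0, 6  (cmp 11,6)
bne body: taken
add $t7, $t7, 3 → $t7=9+3=12
sub $t0, $t0, 1 → $t0=11-1=10
cmp $t0, 6  (cmp 10,6)
bne body: taken
add $t7, $t7, 3 → $t7=12+3=15
sub $t0, $t0, 1 → $t0=10-1=9
cmp $t0, 6  (cmp 9,6)
bne body: taken
add $t7, $t7, 3 → $t7=15+3=18
sub $t0, $t0, 1 → $t0=9-1=8
cmp $t0, 6  (cmp 8,6)
bne body: taken
add $t7, $t7, 3 → $t7=18+3=21
sub $t0, $t0, 1 → $t0=8-1=7
cmp $t0, 6  (cmp 7,6)
bne body: taken
add $t7, $t7, 3 → $t7=21+3=24
sub $t0, $t0, 1 → $t0=7-1=6
cmp $t0, 6  (cmp 6,6)
bne body: not taken
add $t7, $t5, $t5 → $t7=11+11=22
halt.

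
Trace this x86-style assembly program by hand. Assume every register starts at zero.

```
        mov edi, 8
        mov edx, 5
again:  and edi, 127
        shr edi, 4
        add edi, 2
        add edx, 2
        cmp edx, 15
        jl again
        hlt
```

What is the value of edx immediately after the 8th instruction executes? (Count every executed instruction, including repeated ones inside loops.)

7

mov edi, 8 → edi=8
mov edx, 5 → edx=5
and edi, 127 → edi=8&127=8
shr edi, 4 → edi=8>>4=0
add edi, 2 → edi=0+2=2
add edx, 2 → edx=5+2=7
cmp edx, 15  (cmp 7,15)
jl again: taken
After step 8: edx = 7.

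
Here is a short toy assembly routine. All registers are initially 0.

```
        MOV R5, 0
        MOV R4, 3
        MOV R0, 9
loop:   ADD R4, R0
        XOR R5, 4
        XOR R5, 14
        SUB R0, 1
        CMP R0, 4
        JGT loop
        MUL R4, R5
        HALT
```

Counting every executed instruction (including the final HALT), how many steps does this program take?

MOV R5, 0 → R5=0
MOV R4, 3 → R4=3
MOV R0, 9 → R0=9
ADD R4, R0 → R4=3+9=12
XOR R5, 4 → R5=0^4=4
XOR R5, 14 → R5=4^14=10
SUB R0, 1 → R0=9-1=8
CMP R0, 4  (cmp 8,4)
JGT loop: taken
ADD R4, R0 → R4=12+8=20
XOR R5, 4 → R5=10^4=14
XOR R5, 14 → R5=14^14=0
SUB R0, 1 → R0=8-1=7
CMP R0, 4  (cmp 7,4)
JGT loop: taken
ADD R4, R0 → R4=20+7=27
XOR R5, 4 → R5=0^4=4
XOR R5, 14 → R5=4^14=10
SUB R0, 1 → R0=7-1=6
CMP R0, 4  (cmp 6,4)
JGT loop: taken
ADD R4, R0 → R4=27+6=33
XOR R5, 4 → R5=10^4=14
XOR R5, 14 → R5=14^14=0
SUB R0, 1 → R0=6-1=5
CMP R0, 4  (cmp 5,4)
JGT loop: taken
ADD R4, R0 → R4=33+5=38
XOR R5, 4 → R5=0^4=4
XOR R5, 14 → R5=4^14=10
SUB R0, 1 → R0=5-1=4
CMP R0, 4  (cmp 4,4)
JGT loop: not taken
MUL R4, R5 → R4=38*10=380
halt.
Total executed instructions: 35.

35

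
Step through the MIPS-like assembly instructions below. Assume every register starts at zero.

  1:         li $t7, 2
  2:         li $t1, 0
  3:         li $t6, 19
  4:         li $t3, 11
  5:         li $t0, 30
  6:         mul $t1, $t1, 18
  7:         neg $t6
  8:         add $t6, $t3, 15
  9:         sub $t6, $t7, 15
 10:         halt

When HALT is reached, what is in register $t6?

$t7=2
$t1=0
$t6=19
$t3=11
$t0=30
$t1=0*18=0
$t6=-(19)=-19
$t6=11+15=26
$t6=2-15=-13
halt.

-13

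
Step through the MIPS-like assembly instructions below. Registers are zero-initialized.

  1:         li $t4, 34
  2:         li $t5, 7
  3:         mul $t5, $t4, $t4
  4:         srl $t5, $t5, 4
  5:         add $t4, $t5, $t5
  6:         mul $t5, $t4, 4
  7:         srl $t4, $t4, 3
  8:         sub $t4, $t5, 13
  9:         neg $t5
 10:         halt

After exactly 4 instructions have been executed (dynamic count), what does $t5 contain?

72

after li $t4, 34: $t4=34
after li $t5, 7: $t5=7
after mul $t5, $t4, $t4: $t5=34*34=1156
after srl $t5, $t5, 4: $t5=1156>>4=72
After step 4: $t5 = 72.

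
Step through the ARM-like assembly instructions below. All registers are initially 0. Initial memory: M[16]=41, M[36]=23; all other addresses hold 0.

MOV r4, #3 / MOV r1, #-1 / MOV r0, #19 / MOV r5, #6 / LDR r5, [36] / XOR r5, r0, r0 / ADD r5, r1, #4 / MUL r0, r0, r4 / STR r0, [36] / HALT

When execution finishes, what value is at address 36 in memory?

r4=3
r1=-1
r0=19
r5=6
r5=M[36]=23
r5=19^19=0
r5=(-1)+4=3
r0=19*3=57
STR r0, [36] → M[36]=57
halt.

57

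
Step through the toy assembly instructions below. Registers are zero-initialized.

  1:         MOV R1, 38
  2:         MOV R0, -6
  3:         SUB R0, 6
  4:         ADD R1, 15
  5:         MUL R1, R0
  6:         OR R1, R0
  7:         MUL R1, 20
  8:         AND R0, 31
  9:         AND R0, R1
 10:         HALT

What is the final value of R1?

-240

after MOV R1, 38: R1=38
after MOV R0, -6: R0=-6
after SUB R0, 6: R0=(-6)-6=-12
after ADD R1, 15: R1=38+15=53
after MUL R1, R0: R1=53*(-12)=-636
after OR R1, R0: R1=(-636)|(-12)=-12
after MUL R1, 20: R1=(-12)*20=-240
after AND R0, 31: R0=(-12)&31=20
after AND R0, R1: R0=20&(-240)=16
halt.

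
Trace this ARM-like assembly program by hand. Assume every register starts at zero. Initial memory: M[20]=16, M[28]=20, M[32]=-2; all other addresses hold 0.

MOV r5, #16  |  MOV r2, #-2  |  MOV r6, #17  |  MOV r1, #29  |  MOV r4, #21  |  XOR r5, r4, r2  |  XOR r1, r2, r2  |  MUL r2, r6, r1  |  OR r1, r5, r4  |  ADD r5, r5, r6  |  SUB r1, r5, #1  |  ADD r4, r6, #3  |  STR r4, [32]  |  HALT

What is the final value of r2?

0

r5=16
r2=-2
r6=17
r1=29
r4=21
r5=21^(-2)=-21
r1=(-2)^(-2)=0
r2=17*0=0
r1=(-21)|21=-1
r5=(-21)+17=-4
r1=(-4)-1=-5
r4=17+3=20
STR r4, [32] → M[32]=20
halt.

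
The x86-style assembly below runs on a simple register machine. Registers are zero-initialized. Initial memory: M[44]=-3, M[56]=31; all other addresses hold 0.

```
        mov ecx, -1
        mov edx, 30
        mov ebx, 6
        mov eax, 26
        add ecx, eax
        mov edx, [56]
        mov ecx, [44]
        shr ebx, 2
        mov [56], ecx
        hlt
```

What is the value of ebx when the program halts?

1

ecx=-1
edx=30
ebx=6
eax=26
ecx=(-1)+26=25
edx=M[56]=31
ecx=M[44]=-3
ebx=6>>2=1
mov [56], ecx → M[56]=-3
halt.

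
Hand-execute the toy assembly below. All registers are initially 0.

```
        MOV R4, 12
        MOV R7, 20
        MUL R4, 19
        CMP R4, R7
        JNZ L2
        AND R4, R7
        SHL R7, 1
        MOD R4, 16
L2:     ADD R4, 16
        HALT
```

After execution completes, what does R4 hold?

244

MOV R4, 12 → R4=12
MOV R7, 20 → R7=20
MUL R4, 19 → R4=12*19=228
CMP R4, R7  (cmp 228,20)
JNZ L2: taken
ADD R4, 16 → R4=228+16=244
halt.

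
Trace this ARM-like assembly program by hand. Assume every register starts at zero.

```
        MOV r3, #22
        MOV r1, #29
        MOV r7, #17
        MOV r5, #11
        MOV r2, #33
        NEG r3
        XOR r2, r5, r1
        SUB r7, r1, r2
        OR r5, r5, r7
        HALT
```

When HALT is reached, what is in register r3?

-22

r3=22
r1=29
r7=17
r5=11
r2=33
r3=-(22)=-22
r2=11^29=22
r7=29-22=7
r5=11|7=15
halt.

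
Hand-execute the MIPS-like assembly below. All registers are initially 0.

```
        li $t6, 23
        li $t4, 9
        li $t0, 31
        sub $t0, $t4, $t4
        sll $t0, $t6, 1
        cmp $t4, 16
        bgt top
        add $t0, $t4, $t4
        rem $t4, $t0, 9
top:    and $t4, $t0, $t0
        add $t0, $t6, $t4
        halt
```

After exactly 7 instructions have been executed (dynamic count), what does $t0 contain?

46

$t6=23
$t4=9
$t0=31
$t0=9-9=0
$t0=23<<1=46
cmp $t4, 16  (cmp 9,16)
bgt top: not taken
After step 7: $t0 = 46.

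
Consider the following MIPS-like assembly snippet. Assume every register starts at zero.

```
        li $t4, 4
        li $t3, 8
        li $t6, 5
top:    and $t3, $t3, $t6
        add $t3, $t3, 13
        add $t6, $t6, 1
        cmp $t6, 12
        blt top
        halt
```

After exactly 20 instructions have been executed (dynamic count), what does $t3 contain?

21

after li $t4, 4: $t4=4
after li $t3, 8: $t3=8
after li $t6, 5: $t6=5
after and $t3, $t3, $t6: $t3=8&5=0
after add $t3, $t3, 13: $t3=0+13=13
after add $t6, $t6, 1: $t6=5+1=6
cmp $t6, 12  (cmp 6,12)
blt top: taken
after and $t3, $t3, $t6: $t3=13&6=4
after add $t3, $t3, 13: $t3=4+13=17
after add $t6, $t6, 1: $t6=6+1=7
cmp $t6, 12  (cmp 7,12)
blt top: taken
after and $t3, $t3, $t6: $t3=17&7=1
after add $t3, $t3, 13: $t3=1+13=14
after add $t6, $t6, 1: $t6=7+1=8
cmp $t6, 12  (cmp 8,12)
blt top: taken
after and $t3, $t3, $t6: $t3=14&8=8
after add $t3, $t3, 13: $t3=8+13=21
After step 20: $t3 = 21.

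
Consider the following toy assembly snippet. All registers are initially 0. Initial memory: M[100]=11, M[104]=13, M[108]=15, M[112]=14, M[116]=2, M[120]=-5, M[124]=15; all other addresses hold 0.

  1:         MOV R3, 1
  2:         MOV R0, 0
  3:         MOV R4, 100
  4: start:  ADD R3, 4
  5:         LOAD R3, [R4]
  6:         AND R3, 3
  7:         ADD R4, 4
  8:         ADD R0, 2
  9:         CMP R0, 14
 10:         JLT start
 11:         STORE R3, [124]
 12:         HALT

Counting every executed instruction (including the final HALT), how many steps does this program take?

MOV R3, 1 → R3=1
MOV R0, 0 → R0=0
MOV R4, 100 → R4=100
ADD R3, 4 → R3=1+4=5
LOAD R3, [R4] → R3=M[100]=11
AND R3, 3 → R3=11&3=3
ADD R4, 4 → R4=100+4=104
ADD R0, 2 → R0=0+2=2
CMP R0, 14  (cmp 2,14)
JLT start: taken
ADD R3, 4 → R3=3+4=7
LOAD R3, [R4] → R3=M[104]=13
AND R3, 3 → R3=13&3=1
ADD R4, 4 → R4=104+4=108
ADD R0, 2 → R0=2+2=4
CMP R0, 14  (cmp 4,14)
JLT start: taken
ADD R3, 4 → R3=1+4=5
LOAD R3, [R4] → R3=M[108]=15
AND R3, 3 → R3=15&3=3
ADD R4, 4 → R4=108+4=112
ADD R0, 2 → R0=4+2=6
CMP R0, 14  (cmp 6,14)
JLT start: taken
ADD R3, 4 → R3=3+4=7
LOAD R3, [R4] → R3=M[112]=14
AND R3, 3 → R3=14&3=2
ADD R4, 4 → R4=112+4=116
ADD R0, 2 → R0=6+2=8
CMP R0, 14  (cmp 8,14)
JLT start: taken
ADD R3, 4 → R3=2+4=6
LOAD R3, [R4] → R3=M[116]=2
AND R3, 3 → R3=2&3=2
ADD R4, 4 → R4=116+4=120
ADD R0, 2 → R0=8+2=10
CMP R0, 14  (cmp 10,14)
JLT start: taken
ADD R3, 4 → R3=2+4=6
LOAD R3, [R4] → R3=M[120]=-5
AND R3, 3 → R3=(-5)&3=3
ADD R4, 4 → R4=120+4=124
ADD R0, 2 → R0=10+2=12
CMP R0, 14  (cmp 12,14)
JLT start: taken
ADD R3, 4 → R3=3+4=7
LOAD R3, [R4] → R3=M[124]=15
AND R3, 3 → R3=15&3=3
ADD R4, 4 → R4=124+4=128
ADD R0, 2 → R0=12+2=14
CMP R0, 14  (cmp 14,14)
JLT start: not taken
STORE R3, [124] → M[124]=3
halt.
Total executed instructions: 54.

54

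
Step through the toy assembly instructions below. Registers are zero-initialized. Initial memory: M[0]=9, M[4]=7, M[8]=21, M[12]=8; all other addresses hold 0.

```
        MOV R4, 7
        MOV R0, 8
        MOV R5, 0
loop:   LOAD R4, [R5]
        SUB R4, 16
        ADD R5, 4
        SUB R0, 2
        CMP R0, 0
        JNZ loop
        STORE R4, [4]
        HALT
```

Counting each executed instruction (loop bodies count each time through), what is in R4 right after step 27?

-8

R4=7
R0=8
R5=0
R4=M[0]=9
R4=9-16=-7
R5=0+4=4
R0=8-2=6
CMP R0, 0  (cmp 6,0)
JNZ loop: taken
R4=M[4]=7
R4=7-16=-9
R5=4+4=8
R0=6-2=4
CMP R0, 0  (cmp 4,0)
JNZ loop: taken
R4=M[8]=21
R4=21-16=5
R5=8+4=12
R0=4-2=2
CMP R0, 0  (cmp 2,0)
JNZ loop: taken
R4=M[12]=8
R4=8-16=-8
R5=12+4=16
R0=2-2=0
CMP R0, 0  (cmp 0,0)
JNZ loop: not taken
After step 27: R4 = -8.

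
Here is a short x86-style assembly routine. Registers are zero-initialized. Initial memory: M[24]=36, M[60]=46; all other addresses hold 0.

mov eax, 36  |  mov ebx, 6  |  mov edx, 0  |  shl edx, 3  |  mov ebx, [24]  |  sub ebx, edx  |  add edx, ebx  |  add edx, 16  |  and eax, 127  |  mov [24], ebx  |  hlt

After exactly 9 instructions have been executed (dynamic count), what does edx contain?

eax=36
ebx=6
edx=0
edx=0<<3=0
ebx=M[24]=36
ebx=36-0=36
edx=0+36=36
edx=36+16=52
eax=36&127=36
After step 9: edx = 52.

52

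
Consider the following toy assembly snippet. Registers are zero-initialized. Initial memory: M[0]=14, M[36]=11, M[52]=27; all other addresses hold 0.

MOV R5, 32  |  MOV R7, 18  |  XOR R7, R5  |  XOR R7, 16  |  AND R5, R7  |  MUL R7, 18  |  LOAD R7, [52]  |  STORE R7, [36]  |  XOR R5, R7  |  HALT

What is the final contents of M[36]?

27

MOV R5, 32 → R5=32
MOV R7, 18 → R7=18
XOR R7, R5 → R7=18^32=50
XOR R7, 16 → R7=50^16=34
AND R5, R7 → R5=32&34=32
MUL R7, 18 → R7=34*18=612
LOAD R7, [52] → R7=M[52]=27
STORE R7, [36] → M[36]=27
XOR R5, R7 → R5=32^27=59
halt.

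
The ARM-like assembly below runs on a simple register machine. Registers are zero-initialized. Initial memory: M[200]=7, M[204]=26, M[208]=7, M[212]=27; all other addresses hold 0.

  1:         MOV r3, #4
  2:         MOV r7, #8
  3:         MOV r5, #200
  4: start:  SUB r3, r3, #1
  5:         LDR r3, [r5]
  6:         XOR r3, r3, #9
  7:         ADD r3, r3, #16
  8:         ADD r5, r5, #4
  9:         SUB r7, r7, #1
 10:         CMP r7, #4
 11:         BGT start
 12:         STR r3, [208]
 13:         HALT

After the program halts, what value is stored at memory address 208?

MOV r3, #4 → r3=4
MOV r7, #8 → r7=8
MOV r5, #200 → r5=200
SUB r3, r3, #1 → r3=4-1=3
LDR r3, [r5] → r3=M[200]=7
XOR r3, r3, #9 → r3=7^9=14
ADD r3, r3, #16 → r3=14+16=30
ADD r5, r5, #4 → r5=200+4=204
SUB r7, r7, #1 → r7=8-1=7
CMP r7, #4  (cmp 7,4)
BGT start: taken
SUB r3, r3, #1 → r3=30-1=29
LDR r3, [r5] → r3=M[204]=26
XOR r3, r3, #9 → r3=26^9=19
ADD r3, r3, #16 → r3=19+16=35
ADD r5, r5, #4 → r5=204+4=208
SUB r7, r7, #1 → r7=7-1=6
CMP r7, #4  (cmp 6,4)
BGT start: taken
SUB r3, r3, #1 → r3=35-1=34
LDR r3, [r5] → r3=M[208]=7
XOR r3, r3, #9 → r3=7^9=14
ADD r3, r3, #16 → r3=14+16=30
ADD r5, r5, #4 → r5=208+4=212
SUB r7, r7, #1 → r7=6-1=5
CMP r7, #4  (cmp 5,4)
BGT start: taken
SUB r3, r3, #1 → r3=30-1=29
LDR r3, [r5] → r3=M[212]=27
XOR r3, r3, #9 → r3=27^9=18
ADD r3, r3, #16 → r3=18+16=34
ADD r5, r5, #4 → r5=212+4=216
SUB r7, r7, #1 → r7=5-1=4
CMP r7, #4  (cmp 4,4)
BGT start: not taken
STR r3, [208] → M[208]=34
halt.

34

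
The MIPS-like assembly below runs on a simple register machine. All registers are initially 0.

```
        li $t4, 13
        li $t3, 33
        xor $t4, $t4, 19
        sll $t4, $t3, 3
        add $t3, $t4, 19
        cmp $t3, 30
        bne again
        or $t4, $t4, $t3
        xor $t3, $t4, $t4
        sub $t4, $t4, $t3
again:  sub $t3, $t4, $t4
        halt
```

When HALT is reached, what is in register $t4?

264

li $t4, 13 → $t4=13
li $t3, 33 → $t3=33
xor $t4, $t4, 19 → $t4=13^19=30
sll $t4, $t3, 3 → $t4=33<<3=264
add $t3, $t4, 19 → $t3=264+19=283
cmp $t3, 30  (cmp 283,30)
bne again: taken
sub $t3, $t4, $t4 → $t3=264-264=0
halt.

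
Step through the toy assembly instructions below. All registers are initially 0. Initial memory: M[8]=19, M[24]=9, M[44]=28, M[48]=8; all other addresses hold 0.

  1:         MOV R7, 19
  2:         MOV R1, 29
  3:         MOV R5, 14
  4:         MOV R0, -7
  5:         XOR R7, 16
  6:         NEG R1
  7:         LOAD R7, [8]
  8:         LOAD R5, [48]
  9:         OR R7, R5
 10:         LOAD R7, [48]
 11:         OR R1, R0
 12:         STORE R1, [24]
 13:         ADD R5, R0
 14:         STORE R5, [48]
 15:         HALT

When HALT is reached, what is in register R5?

1

MOV R7, 19 → R7=19
MOV R1, 29 → R1=29
MOV R5, 14 → R5=14
MOV R0, -7 → R0=-7
XOR R7, 16 → R7=19^16=3
NEG R1 → R1=-(29)=-29
LOAD R7, [8] → R7=M[8]=19
LOAD R5, [48] → R5=M[48]=8
OR R7, R5 → R7=19|8=27
LOAD R7, [48] → R7=M[48]=8
OR R1, R0 → R1=(-29)|(-7)=-5
STORE R1, [24] → M[24]=-5
ADD R5, R0 → R5=8+(-7)=1
STORE R5, [48] → M[48]=1
halt.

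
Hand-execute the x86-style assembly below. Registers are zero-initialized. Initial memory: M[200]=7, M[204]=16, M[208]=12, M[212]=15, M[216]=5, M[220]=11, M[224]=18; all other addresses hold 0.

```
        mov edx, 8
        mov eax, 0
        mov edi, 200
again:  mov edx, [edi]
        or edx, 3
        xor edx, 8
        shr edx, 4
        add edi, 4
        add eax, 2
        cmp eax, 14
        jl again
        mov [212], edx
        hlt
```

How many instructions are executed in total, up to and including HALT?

61

mov edx, 8 → edx=8
mov eax, 0 → eax=0
mov edi, 200 → edi=200
mov edx, [edi] → edx=M[200]=7
or edx, 3 → edx=7|3=7
xor edx, 8 → edx=7^8=15
shr edx, 4 → edx=15>>4=0
add edi, 4 → edi=200+4=204
add eax, 2 → eax=0+2=2
cmp eax, 14  (cmp 2,14)
jl again: taken
mov edx, [edi] → edx=M[204]=16
or edx, 3 → edx=16|3=19
xor edx, 8 → edx=19^8=27
shr edx, 4 → edx=27>>4=1
add edi, 4 → edi=204+4=208
add eax, 2 → eax=2+2=4
cmp eax, 14  (cmp 4,14)
jl again: taken
mov edx, [edi] → edx=M[208]=12
or edx, 3 → edx=12|3=15
xor edx, 8 → edx=15^8=7
shr edx, 4 → edx=7>>4=0
add edi, 4 → edi=208+4=212
add eax, 2 → eax=4+2=6
cmp eax, 14  (cmp 6,14)
jl again: taken
mov edx, [edi] → edx=M[212]=15
or edx, 3 → edx=15|3=15
xor edx, 8 → edx=15^8=7
shr edx, 4 → edx=7>>4=0
add edi, 4 → edi=212+4=216
add eax, 2 → eax=6+2=8
cmp eax, 14  (cmp 8,14)
jl again: taken
mov edx, [edi] → edx=M[216]=5
or edx, 3 → edx=5|3=7
xor edx, 8 → edx=7^8=15
shr edx, 4 → edx=15>>4=0
add edi, 4 → edi=216+4=220
add eax, 2 → eax=8+2=10
cmp eax, 14  (cmp 10,14)
jl again: taken
mov edx, [edi] → edx=M[220]=11
or edx, 3 → edx=11|3=11
xor edx, 8 → edx=11^8=3
shr edx, 4 → edx=3>>4=0
add edi, 4 → edi=220+4=224
add eax, 2 → eax=10+2=12
cmp eax, 14  (cmp 12,14)
jl again: taken
mov edx, [edi] → edx=M[224]=18
or edx, 3 → edx=18|3=19
xor edx, 8 → edx=19^8=27
shr edx, 4 → edx=27>>4=1
add edi, 4 → edi=224+4=228
add eax, 2 → eax=12+2=14
cmp eax, 14  (cmp 14,14)
jl again: not taken
mov [212], edx → M[212]=1
halt.
Total executed instructions: 61.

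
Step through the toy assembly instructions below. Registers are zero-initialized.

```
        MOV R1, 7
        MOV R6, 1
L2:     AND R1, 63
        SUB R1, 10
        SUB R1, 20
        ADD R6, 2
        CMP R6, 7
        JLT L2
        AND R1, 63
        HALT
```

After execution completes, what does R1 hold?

R1=7
R6=1
R1=7&63=7
R1=7-10=-3
R1=(-3)-20=-23
R6=1+2=3
CMP R6, 7  (cmp 3,7)
JLT L2: taken
R1=(-23)&63=41
R1=41-10=31
R1=31-20=11
R6=3+2=5
CMP R6, 7  (cmp 5,7)
JLT L2: taken
R1=11&63=11
R1=11-10=1
R1=1-20=-19
R6=5+2=7
CMP R6, 7  (cmp 7,7)
JLT L2: not taken
R1=(-19)&63=45
halt.

45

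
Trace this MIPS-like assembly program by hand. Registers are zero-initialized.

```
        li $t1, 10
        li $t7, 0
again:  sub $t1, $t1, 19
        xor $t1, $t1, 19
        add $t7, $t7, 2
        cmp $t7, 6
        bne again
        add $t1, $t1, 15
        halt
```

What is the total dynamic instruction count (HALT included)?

li $t1, 10 → $t1=10
li $t7, 0 → $t7=0
sub $t1, $t1, 19 → $t1=10-19=-9
xor $t1, $t1, 19 → $t1=(-9)^19=-28
add $t7, $t7, 2 → $t7=0+2=2
cmp $t7, 6  (cmp 2,6)
bne again: taken
sub $t1, $t1, 19 → $t1=(-28)-19=-47
xor $t1, $t1, 19 → $t1=(-47)^19=-62
add $t7, $t7, 2 → $t7=2+2=4
cmp $t7, 6  (cmp 4,6)
bne again: taken
sub $t1, $t1, 19 → $t1=(-62)-19=-81
xor $t1, $t1, 19 → $t1=(-81)^19=-68
add $t7, $t7, 2 → $t7=4+2=6
cmp $t7, 6  (cmp 6,6)
bne again: not taken
add $t1, $t1, 15 → $t1=(-68)+15=-53
halt.
Total executed instructions: 19.

19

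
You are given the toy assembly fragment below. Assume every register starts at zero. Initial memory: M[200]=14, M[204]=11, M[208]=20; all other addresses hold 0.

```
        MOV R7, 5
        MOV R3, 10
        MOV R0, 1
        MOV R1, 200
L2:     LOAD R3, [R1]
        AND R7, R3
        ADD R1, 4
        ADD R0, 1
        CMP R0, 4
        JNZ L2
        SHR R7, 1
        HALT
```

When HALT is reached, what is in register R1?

212

MOV R7, 5 → R7=5
MOV R3, 10 → R3=10
MOV R0, 1 → R0=1
MOV R1, 200 → R1=200
LOAD R3, [R1] → R3=M[200]=14
AND R7, R3 → R7=5&14=4
ADD R1, 4 → R1=200+4=204
ADD R0, 1 → R0=1+1=2
CMP R0, 4  (cmp 2,4)
JNZ L2: taken
LOAD R3, [R1] → R3=M[204]=11
AND R7, R3 → R7=4&11=0
ADD R1, 4 → R1=204+4=208
ADD R0, 1 → R0=2+1=3
CMP R0, 4  (cmp 3,4)
JNZ L2: taken
LOAD R3, [R1] → R3=M[208]=20
AND R7, R3 → R7=0&20=0
ADD R1, 4 → R1=208+4=212
ADD R0, 1 → R0=3+1=4
CMP R0, 4  (cmp 4,4)
JNZ L2: not taken
SHR R7, 1 → R7=0>>1=0
halt.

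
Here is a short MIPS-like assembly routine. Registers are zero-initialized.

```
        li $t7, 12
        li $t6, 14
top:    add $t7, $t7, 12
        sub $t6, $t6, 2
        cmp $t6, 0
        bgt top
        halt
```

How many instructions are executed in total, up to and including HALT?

after li $t7, 12: $t7=12
after li $t6, 14: $t6=14
after add $t7, $t7, 12: $t7=12+12=24
after sub $t6, $t6, 2: $t6=14-2=12
cmp $t6, 0  (cmp 12,0)
bgt top: taken
after add $t7, $t7, 12: $t7=24+12=36
after sub $t6, $t6, 2: $t6=12-2=10
cmp $t6, 0  (cmp 10,0)
bgt top: taken
after add $t7, $t7, 12: $t7=36+12=48
after sub $t6, $t6, 2: $t6=10-2=8
cmp $t6, 0  (cmp 8,0)
bgt top: taken
after add $t7, $t7, 12: $t7=48+12=60
after sub $t6, $t6, 2: $t6=8-2=6
cmp $t6, 0  (cmp 6,0)
bgt top: taken
after add $t7, $t7, 12: $t7=60+12=72
after sub $t6, $t6, 2: $t6=6-2=4
cmp $t6, 0  (cmp 4,0)
bgt top: taken
after add $t7, $t7, 12: $t7=72+12=84
after sub $t6, $t6, 2: $t6=4-2=2
cmp $t6, 0  (cmp 2,0)
bgt top: taken
after add $t7, $t7, 12: $t7=84+12=96
after sub $t6, $t6, 2: $t6=2-2=0
cmp $t6, 0  (cmp 0,0)
bgt top: not taken
halt.
Total executed instructions: 31.

31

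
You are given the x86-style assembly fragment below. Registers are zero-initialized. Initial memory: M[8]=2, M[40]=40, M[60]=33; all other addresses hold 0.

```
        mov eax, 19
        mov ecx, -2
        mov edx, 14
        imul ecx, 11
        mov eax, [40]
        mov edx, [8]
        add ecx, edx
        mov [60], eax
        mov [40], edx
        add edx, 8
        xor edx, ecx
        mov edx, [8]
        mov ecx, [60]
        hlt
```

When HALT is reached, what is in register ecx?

mov eax, 19 → eax=19
mov ecx, -2 → ecx=-2
mov edx, 14 → edx=14
imul ecx, 11 → ecx=(-2)*11=-22
mov eax, [40] → eax=M[40]=40
mov edx, [8] → edx=M[8]=2
add ecx, edx → ecx=(-22)+2=-20
mov [60], eax → M[60]=40
mov [40], edx → M[40]=2
add edx, 8 → edx=2+8=10
xor edx, ecx → edx=10^(-20)=-26
mov edx, [8] → edx=M[8]=2
mov ecx, [60] → ecx=M[60]=40
halt.

40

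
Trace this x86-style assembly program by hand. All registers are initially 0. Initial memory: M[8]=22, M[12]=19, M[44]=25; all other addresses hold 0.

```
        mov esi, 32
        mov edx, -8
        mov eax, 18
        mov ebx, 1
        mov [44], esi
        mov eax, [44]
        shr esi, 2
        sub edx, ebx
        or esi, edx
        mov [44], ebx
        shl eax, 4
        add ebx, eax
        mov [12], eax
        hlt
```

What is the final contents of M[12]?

esi=32
edx=-8
eax=18
ebx=1
mov [44], esi → M[44]=32
eax=M[44]=32
esi=32>>2=8
edx=(-8)-1=-9
esi=8|(-9)=-1
mov [44], ebx → M[44]=1
eax=32<<4=512
ebx=1+512=513
mov [12], eax → M[12]=512
halt.

512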